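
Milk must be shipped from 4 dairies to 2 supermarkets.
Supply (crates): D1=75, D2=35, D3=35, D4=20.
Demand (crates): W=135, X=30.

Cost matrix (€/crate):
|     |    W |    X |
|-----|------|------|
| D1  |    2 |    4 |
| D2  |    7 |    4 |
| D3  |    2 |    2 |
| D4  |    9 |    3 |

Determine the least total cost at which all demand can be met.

495

An optimal shipping plan:
  D1->W: 75 × €2 = €150
  D2->W: 25 × €7 = €175
  D2->X: 10 × €4 = €40
  D3->W: 35 × €2 = €70
  D4->X: 20 × €3 = €60
Total = 150 + 175 + 40 + 70 + 60 = €495.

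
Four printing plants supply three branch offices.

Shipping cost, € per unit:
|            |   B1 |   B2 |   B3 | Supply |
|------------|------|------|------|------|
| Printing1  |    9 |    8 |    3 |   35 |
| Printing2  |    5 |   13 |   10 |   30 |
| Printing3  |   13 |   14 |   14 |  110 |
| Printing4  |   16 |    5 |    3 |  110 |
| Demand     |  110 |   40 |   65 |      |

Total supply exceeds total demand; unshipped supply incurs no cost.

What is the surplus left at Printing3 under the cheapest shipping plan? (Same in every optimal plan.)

Minimum-cost shipments:
  Printing1 to B1: 35 × €9 = €315
  Printing2 to B1: 30 × €5 = €150
  Printing3 to B1: 45 × €13 = €585
  Printing4 to B2: 40 × €5 = €200
  Printing4 to B3: 65 × €3 = €195
Total cost = €1445.
Printing3 ships 45 of its 110, leaving 65.

65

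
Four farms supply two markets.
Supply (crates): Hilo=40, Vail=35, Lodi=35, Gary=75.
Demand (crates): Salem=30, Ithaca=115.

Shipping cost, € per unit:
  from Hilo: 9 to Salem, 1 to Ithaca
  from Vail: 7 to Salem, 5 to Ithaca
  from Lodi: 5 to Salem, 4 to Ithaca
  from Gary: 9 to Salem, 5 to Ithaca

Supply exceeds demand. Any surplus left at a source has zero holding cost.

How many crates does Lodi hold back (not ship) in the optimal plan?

Minimum-cost shipments:
  Hilo to Ithaca: 40 × €1 = €40
  Vail to Ithaca: 35 × €5 = €175
  Lodi to Salem: 30 × €5 = €150
  Lodi to Ithaca: 5 × €4 = €20
  Gary to Ithaca: 35 × €5 = €175
Total cost = €560.
Lodi ships 35 of its 35, leaving 0.

0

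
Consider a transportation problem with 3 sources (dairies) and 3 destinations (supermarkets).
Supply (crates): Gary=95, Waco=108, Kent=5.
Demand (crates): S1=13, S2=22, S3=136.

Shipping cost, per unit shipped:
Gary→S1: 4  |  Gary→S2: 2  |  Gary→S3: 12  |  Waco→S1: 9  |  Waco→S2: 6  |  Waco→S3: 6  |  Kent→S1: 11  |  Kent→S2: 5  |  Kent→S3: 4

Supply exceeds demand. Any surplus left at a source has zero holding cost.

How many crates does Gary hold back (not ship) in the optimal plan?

37

An optimal plan:
  Gary–S1: 13 × 4 = 52
  Gary–S2: 22 × 2 = 44
  Gary–S3: 23 × 12 = 276
  Waco–S3: 108 × 6 = 648
  Kent–S3: 5 × 4 = 20
Total cost = 1040.
Gary ships 58 of its 95, leaving 37.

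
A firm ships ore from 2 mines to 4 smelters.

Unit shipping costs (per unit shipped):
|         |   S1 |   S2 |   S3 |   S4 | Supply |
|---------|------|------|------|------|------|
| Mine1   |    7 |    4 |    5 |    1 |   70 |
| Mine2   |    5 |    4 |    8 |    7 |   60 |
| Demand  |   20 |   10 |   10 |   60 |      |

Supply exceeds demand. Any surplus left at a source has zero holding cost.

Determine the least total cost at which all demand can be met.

One minimum-cost allocation:
  Mine1→S3: 10 × 5 = 50
  Mine1→S4: 60 × 1 = 60
  Mine2→S1: 20 × 5 = 100
  Mine2→S2: 10 × 4 = 40
Total = 50 + 60 + 100 + 40 = 250.

250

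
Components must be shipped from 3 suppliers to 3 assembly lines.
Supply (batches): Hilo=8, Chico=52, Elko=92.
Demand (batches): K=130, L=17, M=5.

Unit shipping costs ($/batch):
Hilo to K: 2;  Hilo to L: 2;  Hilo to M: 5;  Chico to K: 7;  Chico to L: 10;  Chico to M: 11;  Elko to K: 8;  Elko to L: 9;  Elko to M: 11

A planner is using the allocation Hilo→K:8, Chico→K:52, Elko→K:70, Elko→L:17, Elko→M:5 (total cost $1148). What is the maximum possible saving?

Current plan cost = 8·2 + 52·7 + 70·8 + 17·9 + 5·11 = $1148.
Optimal plan:
  Hilo->L: 8 × $2 = $16
  Chico->K: 52 × $7 = $364
  Elko->K: 78 × $8 = $624
  Elko->L: 9 × $9 = $81
  Elko->M: 5 × $11 = $55
Optimal cost = $1140.
Saving = 1148 − 1140 = $8.

8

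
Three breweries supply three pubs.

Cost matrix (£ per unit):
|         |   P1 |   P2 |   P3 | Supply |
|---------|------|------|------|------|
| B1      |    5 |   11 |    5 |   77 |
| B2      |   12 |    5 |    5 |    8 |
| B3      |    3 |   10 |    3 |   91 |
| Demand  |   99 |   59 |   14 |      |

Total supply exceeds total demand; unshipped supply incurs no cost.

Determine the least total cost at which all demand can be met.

An optimal shipping plan:
  B1→P1: 8 kegs
  B1→P2: 51 kegs
  B1→P3: 14 kegs
  B2→P2: 8 kegs
  B3→P1: 91 kegs
Total cost = £984.
(Supply check: B1 ships 73; B2 ships 8; B3 ships 91.)

984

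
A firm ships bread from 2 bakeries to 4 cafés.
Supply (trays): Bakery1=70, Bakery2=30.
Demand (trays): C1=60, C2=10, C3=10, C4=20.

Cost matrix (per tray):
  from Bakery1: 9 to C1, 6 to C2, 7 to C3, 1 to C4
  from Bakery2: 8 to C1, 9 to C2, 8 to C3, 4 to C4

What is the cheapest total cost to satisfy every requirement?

660

Optimal allocation:
  Bakery1 to C1: 30 × 9 = 270
  Bakery1 to C2: 10 × 6 = 60
  Bakery1 to C3: 10 × 7 = 70
  Bakery1 to C4: 20 × 1 = 20
  Bakery2 to C1: 30 × 8 = 240
Total = 270 + 60 + 70 + 20 + 240 = 660.
(Supply check: Bakery1 ships 70; Bakery2 ships 30.)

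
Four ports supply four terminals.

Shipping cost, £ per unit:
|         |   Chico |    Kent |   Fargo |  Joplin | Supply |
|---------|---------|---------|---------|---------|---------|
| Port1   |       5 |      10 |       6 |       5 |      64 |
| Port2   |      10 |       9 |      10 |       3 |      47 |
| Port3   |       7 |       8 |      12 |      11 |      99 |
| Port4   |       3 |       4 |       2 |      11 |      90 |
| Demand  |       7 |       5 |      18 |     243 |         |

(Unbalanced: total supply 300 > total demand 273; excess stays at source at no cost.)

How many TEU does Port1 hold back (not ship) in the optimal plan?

0

Minimum-cost shipments:
  Port1→Joplin: 64 × £5 = £320
  Port2→Joplin: 47 × £3 = £141
  Port3→Joplin: 72 × £11 = £792
  Port4→Chico: 7 × £3 = £21
  Port4→Kent: 5 × £4 = £20
  Port4→Fargo: 18 × £2 = £36
  Port4→Joplin: 60 × £11 = £660
Total cost = £1990.
Port1 ships 64 of its 64, leaving 0.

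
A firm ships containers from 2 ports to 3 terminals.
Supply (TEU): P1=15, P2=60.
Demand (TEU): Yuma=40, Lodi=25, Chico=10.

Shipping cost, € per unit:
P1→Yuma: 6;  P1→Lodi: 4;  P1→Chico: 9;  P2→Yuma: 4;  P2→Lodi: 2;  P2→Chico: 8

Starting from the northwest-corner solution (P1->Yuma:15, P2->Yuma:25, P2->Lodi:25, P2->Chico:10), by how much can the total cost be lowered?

Current plan cost = 15·6 + 25·4 + 25·2 + 10·8 = €320.
Optimal plan:
  P1–Yuma: 5 TEU
  P1–Chico: 10 TEU
  P2–Yuma: 35 TEU
  P2–Lodi: 25 TEU
Optimal cost = €310.
Saving = 320 − 310 = €10.

10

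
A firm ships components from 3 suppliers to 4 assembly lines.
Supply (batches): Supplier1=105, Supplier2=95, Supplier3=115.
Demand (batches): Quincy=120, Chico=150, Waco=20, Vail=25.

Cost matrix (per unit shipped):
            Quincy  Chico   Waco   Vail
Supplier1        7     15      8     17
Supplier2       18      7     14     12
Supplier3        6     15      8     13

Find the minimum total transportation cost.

A cheapest plan:
  Supplier1–Quincy: 30 batches
  Supplier1–Chico: 55 batches
  Supplier1–Waco: 20 batches
  Supplier2–Chico: 95 batches
  Supplier3–Quincy: 90 batches
  Supplier3–Vail: 25 batches
Total cost = 2725.

2725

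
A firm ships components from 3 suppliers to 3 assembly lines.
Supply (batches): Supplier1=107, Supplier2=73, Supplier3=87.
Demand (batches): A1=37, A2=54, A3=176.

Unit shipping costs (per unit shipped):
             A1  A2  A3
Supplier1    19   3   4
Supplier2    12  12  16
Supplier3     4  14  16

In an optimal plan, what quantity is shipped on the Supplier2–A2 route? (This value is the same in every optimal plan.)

Solving gives:
  Supplier1→A3: 107 × 4 = 428
  Supplier2→A2: 54 × 12 = 648
  Supplier2→A3: 19 × 16 = 304
  Supplier3→A1: 37 × 4 = 148
  Supplier3→A3: 50 × 16 = 800
Total cost = 2328.
So Supplier2→A2 carries 54 batches.

54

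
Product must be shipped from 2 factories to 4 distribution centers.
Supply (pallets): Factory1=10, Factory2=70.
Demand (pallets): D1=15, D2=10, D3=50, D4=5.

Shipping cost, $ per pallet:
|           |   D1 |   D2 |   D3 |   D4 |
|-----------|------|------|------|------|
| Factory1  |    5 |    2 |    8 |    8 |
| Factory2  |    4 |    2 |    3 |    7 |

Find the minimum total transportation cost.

A cheapest plan:
  Factory1->D2: 10 × $2 = $20
  Factory2->D1: 15 × $4 = $60
  Factory2->D3: 50 × $3 = $150
  Factory2->D4: 5 × $7 = $35
Total = 20 + 60 + 150 + 35 = $265.

265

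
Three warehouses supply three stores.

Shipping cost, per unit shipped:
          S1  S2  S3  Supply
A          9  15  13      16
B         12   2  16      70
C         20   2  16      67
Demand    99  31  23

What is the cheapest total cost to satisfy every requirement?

Optimal allocation:
  A to S1: 16 × 9 = 144
  B to S1: 70 × 12 = 840
  C to S1: 13 × 20 = 260
  C to S2: 31 × 2 = 62
  C to S3: 23 × 16 = 368
Total = 144 + 840 + 260 + 62 + 368 = 1674.

1674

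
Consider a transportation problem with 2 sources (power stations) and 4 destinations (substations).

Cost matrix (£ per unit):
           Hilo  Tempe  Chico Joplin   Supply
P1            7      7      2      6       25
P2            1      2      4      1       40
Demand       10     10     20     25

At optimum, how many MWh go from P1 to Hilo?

Optimal shipments:
  P1→Tempe: 5 × £7 = £35
  P1→Chico: 20 × £2 = £40
  P2→Hilo: 10 × £1 = £10
  P2→Tempe: 5 × £2 = £10
  P2→Joplin: 25 × £1 = £25
Total cost = £120.
The route P1→Hilo is not used.

0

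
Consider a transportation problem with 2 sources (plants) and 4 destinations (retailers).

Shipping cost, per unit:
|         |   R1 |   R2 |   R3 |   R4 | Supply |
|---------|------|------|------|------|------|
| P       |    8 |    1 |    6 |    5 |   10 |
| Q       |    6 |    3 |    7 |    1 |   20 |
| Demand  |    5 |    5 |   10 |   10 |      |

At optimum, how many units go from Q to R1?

5

Solving gives:
  P to R2: 5 × 1 = 5
  P to R3: 5 × 6 = 30
  Q to R1: 5 × 6 = 30
  Q to R3: 5 × 7 = 35
  Q to R4: 10 × 1 = 10
Total cost = 110.
So Q→R1 carries 5 units.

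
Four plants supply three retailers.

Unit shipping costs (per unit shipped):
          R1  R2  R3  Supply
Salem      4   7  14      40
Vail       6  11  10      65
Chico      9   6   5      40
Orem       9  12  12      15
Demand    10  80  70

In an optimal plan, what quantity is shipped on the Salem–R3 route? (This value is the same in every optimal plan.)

Solving gives:
  Salem->R2: 40 × 7 = 280
  Vail->R1: 10 × 6 = 60
  Vail->R2: 25 × 11 = 275
  Vail->R3: 30 × 10 = 300
  Chico->R3: 40 × 5 = 200
  Orem->R2: 15 × 12 = 180
Total cost = 1295.
The route Salem→R3 is not used.

0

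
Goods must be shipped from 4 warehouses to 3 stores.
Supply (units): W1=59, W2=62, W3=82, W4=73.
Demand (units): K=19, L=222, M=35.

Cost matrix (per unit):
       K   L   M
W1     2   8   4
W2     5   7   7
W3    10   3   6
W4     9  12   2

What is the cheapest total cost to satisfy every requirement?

1564

A cheapest plan:
  W1–K: 19 × 2 = 38
  W1–L: 40 × 8 = 320
  W2–L: 62 × 7 = 434
  W3–L: 82 × 3 = 246
  W4–L: 38 × 12 = 456
  W4–M: 35 × 2 = 70
Total = 38 + 320 + 434 + 246 + 456 + 70 = 1564.
(Supply check: W1 ships 59; W2 ships 62; W3 ships 82; W4 ships 73.)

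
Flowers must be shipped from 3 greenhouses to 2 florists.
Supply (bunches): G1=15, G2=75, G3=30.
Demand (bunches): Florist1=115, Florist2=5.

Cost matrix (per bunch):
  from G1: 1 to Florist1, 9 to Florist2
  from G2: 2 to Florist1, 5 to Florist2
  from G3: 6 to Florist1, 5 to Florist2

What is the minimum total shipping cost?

Optimal allocation:
  G1 to Florist1: 15 bunches
  G2 to Florist1: 75 bunches
  G3 to Florist1: 25 bunches
  G3 to Florist2: 5 bunches
Total cost = 340.

340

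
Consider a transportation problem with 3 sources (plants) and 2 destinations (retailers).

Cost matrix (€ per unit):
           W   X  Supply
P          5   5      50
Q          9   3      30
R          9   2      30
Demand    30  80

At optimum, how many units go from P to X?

The minimum-cost plan:
  P–W: 30 units
  P–X: 20 units
  Q–X: 30 units
  R–X: 30 units
Total cost = €400.
So P→X carries 20 units.

20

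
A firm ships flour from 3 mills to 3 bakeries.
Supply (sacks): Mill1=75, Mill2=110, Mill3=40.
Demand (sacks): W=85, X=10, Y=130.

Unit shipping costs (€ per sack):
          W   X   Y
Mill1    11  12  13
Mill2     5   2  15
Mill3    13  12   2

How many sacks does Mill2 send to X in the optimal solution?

10

The minimum-cost plan:
  Mill1→Y: 75 × €13 = €975
  Mill2→W: 85 × €5 = €425
  Mill2→X: 10 × €2 = €20
  Mill2→Y: 15 × €15 = €225
  Mill3→Y: 40 × €2 = €80
Total cost = €1725.
So Mill2→X carries 10 sacks.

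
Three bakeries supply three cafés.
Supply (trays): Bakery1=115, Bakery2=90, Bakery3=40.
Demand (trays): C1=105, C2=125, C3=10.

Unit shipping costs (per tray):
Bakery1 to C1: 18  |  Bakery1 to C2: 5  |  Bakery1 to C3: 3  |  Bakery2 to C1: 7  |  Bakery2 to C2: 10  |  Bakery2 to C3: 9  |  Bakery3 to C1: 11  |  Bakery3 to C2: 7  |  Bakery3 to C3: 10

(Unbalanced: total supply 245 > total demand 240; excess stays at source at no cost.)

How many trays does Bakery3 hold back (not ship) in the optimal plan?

An optimal plan:
  Bakery1 to C2: 105 × 5 = 525
  Bakery1 to C3: 10 × 3 = 30
  Bakery2 to C1: 90 × 7 = 630
  Bakery3 to C1: 15 × 11 = 165
  Bakery3 to C2: 20 × 7 = 140
Total cost = 1490.
Bakery3 ships 35 of its 40, leaving 5.

5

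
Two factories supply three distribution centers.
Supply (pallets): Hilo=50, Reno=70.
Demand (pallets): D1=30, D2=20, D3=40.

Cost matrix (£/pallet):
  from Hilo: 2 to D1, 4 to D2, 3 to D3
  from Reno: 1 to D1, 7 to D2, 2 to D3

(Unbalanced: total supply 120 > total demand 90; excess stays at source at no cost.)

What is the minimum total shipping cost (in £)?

An optimal shipping plan:
  Hilo–D2: 20 pallets
  Reno–D1: 30 pallets
  Reno–D3: 40 pallets
Total cost = £190.
(Supply check: Hilo ships 20; Reno ships 70.)

190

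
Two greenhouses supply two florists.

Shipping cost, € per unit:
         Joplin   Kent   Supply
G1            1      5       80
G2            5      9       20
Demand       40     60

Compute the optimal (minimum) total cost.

One minimum-cost allocation:
  G1→Joplin: 20 × €1 = €20
  G1→Kent: 60 × €5 = €300
  G2→Joplin: 20 × €5 = €100
Total = 20 + 300 + 100 = €420.

420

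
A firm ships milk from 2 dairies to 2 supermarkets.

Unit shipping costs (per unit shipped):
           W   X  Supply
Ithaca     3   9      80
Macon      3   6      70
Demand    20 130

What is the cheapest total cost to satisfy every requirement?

1020

Optimal allocation:
  Ithaca→W: 20 × 3 = 60
  Ithaca→X: 60 × 9 = 540
  Macon→X: 70 × 6 = 420
Total = 60 + 540 + 420 = 1020.
(Supply check: Ithaca ships 80; Macon ships 70.)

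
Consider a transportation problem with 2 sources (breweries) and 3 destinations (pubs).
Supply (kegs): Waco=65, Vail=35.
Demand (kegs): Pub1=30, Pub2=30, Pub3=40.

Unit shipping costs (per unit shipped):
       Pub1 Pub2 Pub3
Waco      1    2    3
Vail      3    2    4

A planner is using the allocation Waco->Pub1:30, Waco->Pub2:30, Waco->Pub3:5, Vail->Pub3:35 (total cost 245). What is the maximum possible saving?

Current plan cost = 30·1 + 30·2 + 5·3 + 35·4 = 245.
Optimal plan:
  Waco→Pub1: 30 × 1 = 30
  Waco→Pub3: 35 × 3 = 105
  Vail→Pub2: 30 × 2 = 60
  Vail→Pub3: 5 × 4 = 20
Optimal cost = 215.
Saving = 245 − 215 = 30.

30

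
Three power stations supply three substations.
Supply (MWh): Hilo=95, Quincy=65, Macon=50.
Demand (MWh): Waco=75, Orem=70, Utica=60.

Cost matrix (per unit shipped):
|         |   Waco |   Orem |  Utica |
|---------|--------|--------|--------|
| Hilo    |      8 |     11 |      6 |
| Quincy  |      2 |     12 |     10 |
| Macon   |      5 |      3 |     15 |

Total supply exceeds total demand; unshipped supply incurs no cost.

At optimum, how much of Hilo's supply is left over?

5

An optimal plan:
  Hilo->Waco: 10 × 8 = 80
  Hilo->Orem: 20 × 11 = 220
  Hilo->Utica: 60 × 6 = 360
  Quincy->Waco: 65 × 2 = 130
  Macon->Orem: 50 × 3 = 150
Total cost = 940.
Hilo ships 90 of its 95, leaving 5.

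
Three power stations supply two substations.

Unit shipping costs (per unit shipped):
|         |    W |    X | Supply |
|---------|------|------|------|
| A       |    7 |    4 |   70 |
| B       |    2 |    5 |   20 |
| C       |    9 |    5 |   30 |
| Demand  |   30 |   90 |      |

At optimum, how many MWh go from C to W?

Solving gives:
  A to W: 10 × 7 = 70
  A to X: 60 × 4 = 240
  B to W: 20 × 2 = 40
  C to X: 30 × 5 = 150
Total cost = 500.
The route C→W is not used.

0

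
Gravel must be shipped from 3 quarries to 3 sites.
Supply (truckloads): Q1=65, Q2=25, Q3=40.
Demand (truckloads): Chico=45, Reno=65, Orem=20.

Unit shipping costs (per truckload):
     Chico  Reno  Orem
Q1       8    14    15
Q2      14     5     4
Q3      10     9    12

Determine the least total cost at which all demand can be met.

An optimal shipping plan:
  Q1→Chico: 45 × 8 = 360
  Q1→Reno: 20 × 14 = 280
  Q2→Reno: 5 × 5 = 25
  Q2→Orem: 20 × 4 = 80
  Q3→Reno: 40 × 9 = 360
Total = 360 + 280 + 25 + 80 + 360 = 1105.
(Supply check: Q1 ships 65; Q2 ships 25; Q3 ships 40.)

1105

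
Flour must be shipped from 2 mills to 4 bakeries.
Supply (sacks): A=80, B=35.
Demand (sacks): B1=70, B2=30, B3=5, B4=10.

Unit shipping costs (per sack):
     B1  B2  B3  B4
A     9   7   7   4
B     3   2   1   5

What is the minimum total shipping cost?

Optimal allocation:
  A to B1: 35 sacks
  A to B2: 30 sacks
  A to B3: 5 sacks
  A to B4: 10 sacks
  B to B1: 35 sacks
Total cost = 705.

705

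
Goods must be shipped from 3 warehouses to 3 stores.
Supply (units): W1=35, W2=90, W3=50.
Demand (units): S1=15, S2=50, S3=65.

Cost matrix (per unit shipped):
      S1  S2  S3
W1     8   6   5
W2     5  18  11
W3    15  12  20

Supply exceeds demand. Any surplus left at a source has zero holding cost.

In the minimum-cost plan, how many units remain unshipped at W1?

0

An optimal plan:
  W1 to S2: 35 × 6 = 210
  W2 to S1: 15 × 5 = 75
  W2 to S3: 65 × 11 = 715
  W3 to S2: 15 × 12 = 180
Total cost = 1180.
W1 ships 35 of its 35, leaving 0.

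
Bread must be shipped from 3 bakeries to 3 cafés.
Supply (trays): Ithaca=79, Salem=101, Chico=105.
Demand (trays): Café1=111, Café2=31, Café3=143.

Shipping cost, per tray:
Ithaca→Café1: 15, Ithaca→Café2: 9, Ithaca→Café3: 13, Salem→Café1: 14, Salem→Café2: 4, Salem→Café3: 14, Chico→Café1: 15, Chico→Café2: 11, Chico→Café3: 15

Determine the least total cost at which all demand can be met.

A cheapest plan:
  Ithaca→Café3: 79 trays
  Salem→Café1: 6 trays
  Salem→Café2: 31 trays
  Salem→Café3: 64 trays
  Chico→Café1: 105 trays
Total cost = 3706.

3706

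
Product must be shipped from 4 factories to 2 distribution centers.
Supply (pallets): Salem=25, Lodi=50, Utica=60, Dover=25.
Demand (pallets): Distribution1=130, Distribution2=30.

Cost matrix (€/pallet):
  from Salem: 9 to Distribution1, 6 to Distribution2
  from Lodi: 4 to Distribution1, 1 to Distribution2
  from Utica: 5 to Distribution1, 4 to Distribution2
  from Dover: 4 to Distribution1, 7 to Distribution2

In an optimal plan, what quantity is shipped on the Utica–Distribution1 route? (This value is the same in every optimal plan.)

60

Solving gives:
  Salem–Distribution1: 25 × €9 = €225
  Lodi–Distribution1: 20 × €4 = €80
  Lodi–Distribution2: 30 × €1 = €30
  Utica–Distribution1: 60 × €5 = €300
  Dover–Distribution1: 25 × €4 = €100
Total cost = €735.
So Utica→Distribution1 carries 60 pallets.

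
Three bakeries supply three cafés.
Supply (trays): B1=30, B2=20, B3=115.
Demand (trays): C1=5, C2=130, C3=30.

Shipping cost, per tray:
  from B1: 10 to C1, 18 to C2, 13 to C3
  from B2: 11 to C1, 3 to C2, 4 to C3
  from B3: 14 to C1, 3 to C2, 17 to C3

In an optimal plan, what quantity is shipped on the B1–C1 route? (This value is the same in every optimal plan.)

Solving gives:
  B1→C1: 5 × 10 = 50
  B1→C3: 25 × 13 = 325
  B2→C2: 15 × 3 = 45
  B2→C3: 5 × 4 = 20
  B3→C2: 115 × 3 = 345
Total cost = 785.
So B1→C1 carries 5 trays.

5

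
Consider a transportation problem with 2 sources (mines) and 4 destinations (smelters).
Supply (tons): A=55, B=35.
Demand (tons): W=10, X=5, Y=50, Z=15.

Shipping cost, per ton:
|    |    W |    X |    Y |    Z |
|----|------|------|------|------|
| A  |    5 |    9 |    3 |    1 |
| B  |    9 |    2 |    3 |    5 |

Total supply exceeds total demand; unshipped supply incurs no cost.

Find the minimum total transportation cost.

225

An optimal shipping plan:
  A–W: 10 × 5 = 50
  A–Y: 20 × 3 = 60
  A–Z: 15 × 1 = 15
  B–X: 5 × 2 = 10
  B–Y: 30 × 3 = 90
Total = 50 + 60 + 15 + 10 + 90 = 225.
(Supply check: A ships 45; B ships 35.)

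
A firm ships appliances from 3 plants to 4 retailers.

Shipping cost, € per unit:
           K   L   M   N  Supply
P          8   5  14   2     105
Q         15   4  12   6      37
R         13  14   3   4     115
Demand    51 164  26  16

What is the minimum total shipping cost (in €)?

An optimal shipping plan:
  P→L: 105 × €5 = €525
  Q→L: 37 × €4 = €148
  R→K: 51 × €13 = €663
  R→L: 22 × €14 = €308
  R→M: 26 × €3 = €78
  R→N: 16 × €4 = €64
Total = 525 + 148 + 663 + 308 + 78 + 64 = €1786.

1786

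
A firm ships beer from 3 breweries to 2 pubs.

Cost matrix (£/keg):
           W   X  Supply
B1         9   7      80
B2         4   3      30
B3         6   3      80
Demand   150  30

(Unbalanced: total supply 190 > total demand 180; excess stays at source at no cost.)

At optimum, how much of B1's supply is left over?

10

An optimal plan:
  B1 to W: 70 × £9 = £630
  B2 to W: 30 × £4 = £120
  B3 to W: 50 × £6 = £300
  B3 to X: 30 × £3 = £90
Total cost = £1140.
B1 ships 70 of its 80, leaving 10.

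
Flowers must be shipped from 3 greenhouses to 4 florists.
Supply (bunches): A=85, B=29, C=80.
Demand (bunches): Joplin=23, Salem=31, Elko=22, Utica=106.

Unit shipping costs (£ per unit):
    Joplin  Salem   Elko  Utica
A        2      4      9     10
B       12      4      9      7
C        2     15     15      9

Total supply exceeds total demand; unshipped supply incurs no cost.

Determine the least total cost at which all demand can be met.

1264

An optimal shipping plan:
  A to Joplin: 20 × £2 = £40
  A to Salem: 31 × £4 = £124
  A to Elko: 22 × £9 = £198
  B to Utica: 29 × £7 = £203
  C to Joplin: 3 × £2 = £6
  C to Utica: 77 × £9 = £693
Total = 40 + 124 + 198 + 203 + 6 + 693 = £1264.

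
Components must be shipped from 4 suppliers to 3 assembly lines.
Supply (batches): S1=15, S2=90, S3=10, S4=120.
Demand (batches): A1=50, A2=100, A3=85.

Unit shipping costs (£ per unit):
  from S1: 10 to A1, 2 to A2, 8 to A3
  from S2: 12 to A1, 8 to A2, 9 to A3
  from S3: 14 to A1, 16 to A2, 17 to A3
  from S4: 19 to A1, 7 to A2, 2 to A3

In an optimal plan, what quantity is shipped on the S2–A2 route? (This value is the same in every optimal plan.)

50

Optimal shipments:
  S1->A2: 15 × £2 = £30
  S2->A1: 40 × £12 = £480
  S2->A2: 50 × £8 = £400
  S3->A1: 10 × £14 = £140
  S4->A2: 35 × £7 = £245
  S4->A3: 85 × £2 = £170
Total cost = £1465.
So S2→A2 carries 50 batches.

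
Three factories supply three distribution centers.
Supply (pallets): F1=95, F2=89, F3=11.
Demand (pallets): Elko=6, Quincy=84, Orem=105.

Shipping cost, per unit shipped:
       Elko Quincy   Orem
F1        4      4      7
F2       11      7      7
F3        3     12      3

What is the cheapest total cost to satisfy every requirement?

An optimal shipping plan:
  F1→Elko: 6 × 4 = 24
  F1→Quincy: 84 × 4 = 336
  F1→Orem: 5 × 7 = 35
  F2→Orem: 89 × 7 = 623
  F3→Orem: 11 × 3 = 33
Total = 24 + 336 + 35 + 623 + 33 = 1051.

1051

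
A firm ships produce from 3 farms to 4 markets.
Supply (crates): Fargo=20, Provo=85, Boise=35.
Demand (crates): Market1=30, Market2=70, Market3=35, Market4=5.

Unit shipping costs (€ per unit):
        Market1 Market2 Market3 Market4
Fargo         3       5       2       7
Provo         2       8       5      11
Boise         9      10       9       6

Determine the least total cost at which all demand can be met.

One minimum-cost allocation:
  Fargo–Market2: 20 crates
  Provo–Market1: 30 crates
  Provo–Market2: 20 crates
  Provo–Market3: 35 crates
  Boise–Market2: 30 crates
  Boise–Market4: 5 crates
Total cost = €825.
(Supply check: Fargo ships 20; Provo ships 85; Boise ships 35.)

825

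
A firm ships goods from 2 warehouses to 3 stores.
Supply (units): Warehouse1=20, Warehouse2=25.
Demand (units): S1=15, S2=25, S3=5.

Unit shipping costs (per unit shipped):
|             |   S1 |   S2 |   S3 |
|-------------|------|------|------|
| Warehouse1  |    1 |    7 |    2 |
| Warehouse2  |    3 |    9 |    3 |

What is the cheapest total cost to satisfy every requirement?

A cheapest plan:
  Warehouse1->S1: 15 × 1 = 15
  Warehouse1->S2: 5 × 7 = 35
  Warehouse2->S2: 20 × 9 = 180
  Warehouse2->S3: 5 × 3 = 15
Total = 15 + 35 + 180 + 15 = 245.

245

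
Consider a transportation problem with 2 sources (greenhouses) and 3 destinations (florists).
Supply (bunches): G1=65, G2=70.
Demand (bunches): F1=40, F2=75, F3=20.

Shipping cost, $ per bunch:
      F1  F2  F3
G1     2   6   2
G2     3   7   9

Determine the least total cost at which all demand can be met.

Optimal allocation:
  G1 to F1: 40 bunches
  G1 to F2: 5 bunches
  G1 to F3: 20 bunches
  G2 to F2: 70 bunches
Total cost = $640.

640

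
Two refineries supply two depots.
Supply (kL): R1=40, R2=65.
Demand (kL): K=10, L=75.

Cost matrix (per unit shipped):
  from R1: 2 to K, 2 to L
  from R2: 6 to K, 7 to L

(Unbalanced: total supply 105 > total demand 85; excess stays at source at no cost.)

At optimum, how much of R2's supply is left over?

An optimal plan:
  R1 to L: 40 × 2 = 80
  R2 to K: 10 × 6 = 60
  R2 to L: 35 × 7 = 245
Total cost = 385.
R2 ships 45 of its 65, leaving 20.

20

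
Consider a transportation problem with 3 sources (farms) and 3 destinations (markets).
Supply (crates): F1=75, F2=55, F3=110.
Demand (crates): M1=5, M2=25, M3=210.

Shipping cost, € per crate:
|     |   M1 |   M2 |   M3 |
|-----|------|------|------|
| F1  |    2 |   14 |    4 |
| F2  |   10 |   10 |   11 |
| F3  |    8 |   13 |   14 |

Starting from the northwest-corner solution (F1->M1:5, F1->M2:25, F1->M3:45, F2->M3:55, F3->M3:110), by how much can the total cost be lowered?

Current plan cost = 5·2 + 25·14 + 45·4 + 55·11 + 110·14 = €2685.
Optimal plan:
  F1–M3: 75 × €4 = €300
  F2–M3: 55 × €11 = €605
  F3–M1: 5 × €8 = €40
  F3–M2: 25 × €13 = €325
  F3–M3: 80 × €14 = €1120
Optimal cost = €2390.
Saving = 2685 − 2390 = €295.

295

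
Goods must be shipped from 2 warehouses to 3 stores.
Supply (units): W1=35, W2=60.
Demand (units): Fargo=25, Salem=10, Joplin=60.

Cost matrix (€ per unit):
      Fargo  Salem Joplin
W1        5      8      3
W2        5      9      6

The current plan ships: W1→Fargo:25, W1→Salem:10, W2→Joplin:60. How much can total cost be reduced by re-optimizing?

Current plan cost = 25·5 + 10·8 + 60·6 = €565.
Optimal plan:
  W1 to Joplin: 35 × €3 = €105
  W2 to Fargo: 25 × €5 = €125
  W2 to Salem: 10 × €9 = €90
  W2 to Joplin: 25 × €6 = €150
Optimal cost = €470.
Saving = 565 − 470 = €95.

95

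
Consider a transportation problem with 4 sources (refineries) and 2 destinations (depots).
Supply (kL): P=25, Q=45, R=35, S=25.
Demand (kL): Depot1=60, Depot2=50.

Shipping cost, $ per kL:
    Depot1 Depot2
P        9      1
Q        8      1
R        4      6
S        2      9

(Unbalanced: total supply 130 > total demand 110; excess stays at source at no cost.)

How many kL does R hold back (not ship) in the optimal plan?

0

An optimal plan:
  P–Depot2: 25 × $1 = $25
  Q–Depot2: 25 × $1 = $25
  R–Depot1: 35 × $4 = $140
  S–Depot1: 25 × $2 = $50
Total cost = $240.
R ships 35 of its 35, leaving 0.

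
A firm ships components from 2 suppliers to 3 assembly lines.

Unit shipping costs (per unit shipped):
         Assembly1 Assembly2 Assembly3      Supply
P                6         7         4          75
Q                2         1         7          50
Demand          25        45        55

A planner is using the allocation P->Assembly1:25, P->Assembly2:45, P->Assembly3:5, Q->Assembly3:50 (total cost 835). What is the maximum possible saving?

Current plan cost = 25·6 + 45·7 + 5·4 + 50·7 = 835.
Optimal plan:
  P–Assembly1: 20 × 6 = 120
  P–Assembly3: 55 × 4 = 220
  Q–Assembly1: 5 × 2 = 10
  Q–Assembly2: 45 × 1 = 45
Optimal cost = 395.
Saving = 835 − 395 = 440.

440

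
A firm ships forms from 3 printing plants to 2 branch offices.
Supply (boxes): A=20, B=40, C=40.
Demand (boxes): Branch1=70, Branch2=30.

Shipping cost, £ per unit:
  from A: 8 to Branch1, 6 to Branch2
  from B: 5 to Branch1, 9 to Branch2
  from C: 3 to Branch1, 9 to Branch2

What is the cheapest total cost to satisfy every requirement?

A cheapest plan:
  A→Branch2: 20 × £6 = £120
  B→Branch1: 30 × £5 = £150
  B→Branch2: 10 × £9 = £90
  C→Branch1: 40 × £3 = £120
Total = 120 + 150 + 90 + 120 = £480.
(Supply check: A ships 20; B ships 40; C ships 40.)

480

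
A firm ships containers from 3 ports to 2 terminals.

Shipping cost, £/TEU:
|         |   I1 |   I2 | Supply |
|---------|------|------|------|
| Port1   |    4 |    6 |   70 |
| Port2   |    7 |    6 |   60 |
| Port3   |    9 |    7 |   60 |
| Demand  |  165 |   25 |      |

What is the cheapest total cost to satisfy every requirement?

1190

An optimal shipping plan:
  Port1->I1: 70 × £4 = £280
  Port2->I1: 60 × £7 = £420
  Port3->I1: 35 × £9 = £315
  Port3->I2: 25 × £7 = £175
Total = 280 + 420 + 315 + 175 = £1190.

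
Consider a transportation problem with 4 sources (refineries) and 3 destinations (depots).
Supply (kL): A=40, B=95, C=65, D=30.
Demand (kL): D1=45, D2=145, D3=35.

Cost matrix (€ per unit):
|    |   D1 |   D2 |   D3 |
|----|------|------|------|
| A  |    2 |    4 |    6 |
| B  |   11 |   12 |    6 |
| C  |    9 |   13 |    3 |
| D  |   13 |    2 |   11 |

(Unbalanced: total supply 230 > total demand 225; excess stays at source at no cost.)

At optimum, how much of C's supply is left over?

0

Minimum-cost shipments:
  A→D1: 15 × €2 = €30
  A→D2: 25 × €4 = €100
  B→D2: 90 × €12 = €1080
  C→D1: 30 × €9 = €270
  C→D3: 35 × €3 = €105
  D→D2: 30 × €2 = €60
Total cost = €1645.
C ships 65 of its 65, leaving 0.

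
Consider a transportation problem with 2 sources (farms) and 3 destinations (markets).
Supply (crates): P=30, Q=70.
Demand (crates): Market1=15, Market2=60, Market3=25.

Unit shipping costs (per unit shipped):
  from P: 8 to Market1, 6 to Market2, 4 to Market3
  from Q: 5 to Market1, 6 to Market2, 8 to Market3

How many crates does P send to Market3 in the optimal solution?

25

Optimal shipments:
  P->Market2: 5 × 6 = 30
  P->Market3: 25 × 4 = 100
  Q->Market1: 15 × 5 = 75
  Q->Market2: 55 × 6 = 330
Total cost = 535.
So P→Market3 carries 25 crates.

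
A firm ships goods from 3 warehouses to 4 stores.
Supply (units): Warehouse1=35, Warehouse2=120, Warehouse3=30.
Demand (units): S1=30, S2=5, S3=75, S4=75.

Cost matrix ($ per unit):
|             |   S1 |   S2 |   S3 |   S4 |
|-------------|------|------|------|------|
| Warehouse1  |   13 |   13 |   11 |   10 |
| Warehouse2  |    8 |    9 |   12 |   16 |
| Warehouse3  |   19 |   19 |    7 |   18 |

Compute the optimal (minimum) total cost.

A cheapest plan:
  Warehouse1–S4: 35 × $10 = $350
  Warehouse2–S1: 30 × $8 = $240
  Warehouse2–S2: 5 × $9 = $45
  Warehouse2–S3: 45 × $12 = $540
  Warehouse2–S4: 40 × $16 = $640
  Warehouse3–S3: 30 × $7 = $210
Total = 350 + 240 + 45 + 540 + 640 + 210 = $2025.

2025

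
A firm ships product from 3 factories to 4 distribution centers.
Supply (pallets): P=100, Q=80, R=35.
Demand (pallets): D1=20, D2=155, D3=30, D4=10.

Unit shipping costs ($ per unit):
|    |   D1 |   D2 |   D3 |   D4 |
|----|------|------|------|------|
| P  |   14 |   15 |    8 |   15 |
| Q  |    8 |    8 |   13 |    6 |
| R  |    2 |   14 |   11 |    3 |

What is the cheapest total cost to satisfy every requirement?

Optimal allocation:
  P–D2: 70 × $15 = $1050
  P–D3: 30 × $8 = $240
  Q–D2: 80 × $8 = $640
  R–D1: 20 × $2 = $40
  R–D2: 5 × $14 = $70
  R–D4: 10 × $3 = $30
Total = 1050 + 240 + 640 + 40 + 70 + 30 = $2070.

2070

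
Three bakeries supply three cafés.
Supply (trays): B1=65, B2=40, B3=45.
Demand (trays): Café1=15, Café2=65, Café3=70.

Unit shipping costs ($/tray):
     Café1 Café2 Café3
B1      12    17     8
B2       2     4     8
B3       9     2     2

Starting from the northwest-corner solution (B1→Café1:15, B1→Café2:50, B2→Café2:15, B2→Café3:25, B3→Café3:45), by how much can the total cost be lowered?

640

Current plan cost = 15·12 + 50·17 + 15·4 + 25·8 + 45·2 = $1380.
Optimal plan:
  B1->Café3: 65 × $8 = $520
  B2->Café1: 15 × $2 = $30
  B2->Café2: 25 × $4 = $100
  B3->Café2: 40 × $2 = $80
  B3->Café3: 5 × $2 = $10
Optimal cost = $740.
Saving = 1380 − 740 = $640.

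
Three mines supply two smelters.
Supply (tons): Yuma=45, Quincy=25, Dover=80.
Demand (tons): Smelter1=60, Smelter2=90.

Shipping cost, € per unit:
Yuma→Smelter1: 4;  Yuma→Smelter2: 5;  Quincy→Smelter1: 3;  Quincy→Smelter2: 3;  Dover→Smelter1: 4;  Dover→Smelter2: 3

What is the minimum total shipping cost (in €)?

495

A cheapest plan:
  Yuma to Smelter1: 45 tons
  Quincy to Smelter1: 15 tons
  Quincy to Smelter2: 10 tons
  Dover to Smelter2: 80 tons
Total cost = €495.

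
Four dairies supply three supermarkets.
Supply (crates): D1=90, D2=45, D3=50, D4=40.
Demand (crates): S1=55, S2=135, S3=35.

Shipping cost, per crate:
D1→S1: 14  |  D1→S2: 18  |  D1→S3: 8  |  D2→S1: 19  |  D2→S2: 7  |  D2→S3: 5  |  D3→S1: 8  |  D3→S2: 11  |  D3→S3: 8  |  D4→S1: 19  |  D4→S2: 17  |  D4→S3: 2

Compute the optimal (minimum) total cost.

One minimum-cost allocation:
  D1→S1: 55 × 14 = 770
  D1→S2: 35 × 18 = 630
  D2→S2: 45 × 7 = 315
  D3→S2: 50 × 11 = 550
  D4→S2: 5 × 17 = 85
  D4→S3: 35 × 2 = 70
Total = 770 + 630 + 315 + 550 + 85 + 70 = 2420.

2420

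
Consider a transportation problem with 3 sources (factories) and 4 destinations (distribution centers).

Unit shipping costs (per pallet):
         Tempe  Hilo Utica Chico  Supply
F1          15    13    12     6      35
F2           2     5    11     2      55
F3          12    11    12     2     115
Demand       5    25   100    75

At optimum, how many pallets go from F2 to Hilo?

Solving gives:
  F1–Utica: 35 × 12 = 420
  F2–Tempe: 5 × 2 = 10
  F2–Hilo: 25 × 5 = 125
  F2–Utica: 25 × 11 = 275
  F3–Utica: 40 × 12 = 480
  F3–Chico: 75 × 2 = 150
Total cost = 1460.
So F2→Hilo carries 25 pallets.

25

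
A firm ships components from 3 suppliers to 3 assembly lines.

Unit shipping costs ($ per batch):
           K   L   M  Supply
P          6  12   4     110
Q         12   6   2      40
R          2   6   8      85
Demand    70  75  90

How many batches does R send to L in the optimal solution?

35

The minimum-cost plan:
  P to K: 20 × $6 = $120
  P to M: 90 × $4 = $360
  Q to L: 40 × $6 = $240
  R to K: 50 × $2 = $100
  R to L: 35 × $6 = $210
Total cost = $1030.
So R→L carries 35 batches.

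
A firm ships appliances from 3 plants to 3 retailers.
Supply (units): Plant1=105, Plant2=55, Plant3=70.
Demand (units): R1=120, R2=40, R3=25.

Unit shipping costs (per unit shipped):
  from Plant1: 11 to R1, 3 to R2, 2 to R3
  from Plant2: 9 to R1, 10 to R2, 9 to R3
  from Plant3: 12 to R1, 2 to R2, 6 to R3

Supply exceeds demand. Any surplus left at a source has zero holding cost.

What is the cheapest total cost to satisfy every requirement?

A cheapest plan:
  Plant1 to R1: 65 units
  Plant1 to R3: 25 units
  Plant2 to R1: 55 units
  Plant3 to R2: 40 units
Total cost = 1340.

1340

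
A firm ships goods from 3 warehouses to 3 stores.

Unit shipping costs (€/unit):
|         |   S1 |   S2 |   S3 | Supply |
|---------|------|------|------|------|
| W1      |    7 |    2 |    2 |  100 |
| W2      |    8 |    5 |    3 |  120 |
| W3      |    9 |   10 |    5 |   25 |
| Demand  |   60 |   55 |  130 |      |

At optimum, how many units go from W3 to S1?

The minimum-cost plan:
  W1–S2: 55 units
  W1–S3: 45 units
  W2–S1: 35 units
  W2–S3: 85 units
  W3–S1: 25 units
Total cost = €960.
So W3→S1 carries 25 units.

25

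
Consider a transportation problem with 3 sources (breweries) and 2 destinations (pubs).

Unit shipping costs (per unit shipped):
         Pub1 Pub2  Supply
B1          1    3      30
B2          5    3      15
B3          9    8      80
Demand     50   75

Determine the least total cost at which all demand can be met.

735

An optimal shipping plan:
  B1→Pub1: 30 kegs
  B2→Pub2: 15 kegs
  B3→Pub1: 20 kegs
  B3→Pub2: 60 kegs
Total cost = 735.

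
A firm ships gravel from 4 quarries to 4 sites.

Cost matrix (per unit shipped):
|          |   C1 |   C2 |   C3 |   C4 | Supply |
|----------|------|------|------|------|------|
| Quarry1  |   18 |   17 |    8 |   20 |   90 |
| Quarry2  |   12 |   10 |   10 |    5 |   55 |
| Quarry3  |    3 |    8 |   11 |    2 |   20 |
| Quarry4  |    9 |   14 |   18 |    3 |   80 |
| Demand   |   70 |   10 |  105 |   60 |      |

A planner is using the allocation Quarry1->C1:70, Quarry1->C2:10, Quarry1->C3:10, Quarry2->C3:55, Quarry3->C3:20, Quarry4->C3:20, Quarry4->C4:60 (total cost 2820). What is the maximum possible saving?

Current plan cost = 70·18 + 10·17 + 10·8 + 55·10 + 20·11 + 20·18 + 60·3 = 2820.
Optimal plan:
  Quarry1->C3: 90 × 8 = 720
  Quarry2->C2: 10 × 10 = 100
  Quarry2->C3: 15 × 10 = 150
  Quarry2->C4: 30 × 5 = 150
  Quarry3->C1: 20 × 3 = 60
  Quarry4->C1: 50 × 9 = 450
  Quarry4->C4: 30 × 3 = 90
Optimal cost = 1720.
Saving = 2820 − 1720 = 1100.

1100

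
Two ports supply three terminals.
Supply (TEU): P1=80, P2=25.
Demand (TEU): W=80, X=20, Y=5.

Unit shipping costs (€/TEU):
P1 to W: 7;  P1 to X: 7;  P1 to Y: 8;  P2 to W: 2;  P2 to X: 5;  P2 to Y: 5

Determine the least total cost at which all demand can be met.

615

An optimal shipping plan:
  P1->W: 55 × €7 = €385
  P1->X: 20 × €7 = €140
  P1->Y: 5 × €8 = €40
  P2->W: 25 × €2 = €50
Total = 385 + 140 + 40 + 50 = €615.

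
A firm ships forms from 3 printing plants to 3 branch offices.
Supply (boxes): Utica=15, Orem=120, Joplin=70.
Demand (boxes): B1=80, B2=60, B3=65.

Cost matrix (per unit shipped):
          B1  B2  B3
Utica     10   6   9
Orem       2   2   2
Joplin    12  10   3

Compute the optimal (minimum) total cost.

575

Optimal allocation:
  Utica to B2: 15 × 6 = 90
  Orem to B1: 80 × 2 = 160
  Orem to B2: 40 × 2 = 80
  Joplin to B2: 5 × 10 = 50
  Joplin to B3: 65 × 3 = 195
Total = 90 + 160 + 80 + 50 + 195 = 575.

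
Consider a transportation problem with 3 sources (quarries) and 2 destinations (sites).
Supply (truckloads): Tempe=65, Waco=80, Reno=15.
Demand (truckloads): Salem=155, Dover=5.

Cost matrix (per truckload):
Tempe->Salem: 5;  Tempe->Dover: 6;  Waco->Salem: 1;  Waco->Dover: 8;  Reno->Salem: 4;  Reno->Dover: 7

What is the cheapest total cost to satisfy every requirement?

Optimal allocation:
  Tempe to Salem: 60 × 5 = 300
  Tempe to Dover: 5 × 6 = 30
  Waco to Salem: 80 × 1 = 80
  Reno to Salem: 15 × 4 = 60
Total = 300 + 30 + 80 + 60 = 470.
(Supply check: Tempe ships 65; Waco ships 80; Reno ships 15.)

470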